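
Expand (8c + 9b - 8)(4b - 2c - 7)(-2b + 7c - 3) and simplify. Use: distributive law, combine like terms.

224b^2c + 130bc^2 - 627bc - 112c^3 - 232c^2 + 512c - 72b^3 + 82b^2 + 173b - 168

(8c + 9b - 8)(4b - 2c - 7)(-2b + 7c - 3)
= (32bc - 16c^2 - 56c + 36b^2 - 18bc - 63b - 32b + 16c + 56)(-2b + 7c - 3)    [distributive law]
= (14bc - 16c^2 - 40c + 36b^2 - 95b + 56)(-2b + 7c - 3)    [combine like terms]
= -28b^2c + 98bc^2 - 42bc + 32bc^2 - 112c^3 + 48c^2 + 80bc - 280c^2 + 120c - 72b^3 + 252b^2c - 108b^2 + 190b^2 - 665bc + 285b - 112b + 392c - 168    [distributive law]
= 224b^2c + 130bc^2 - 627bc - 112c^3 - 232c^2 + 512c - 72b^3 + 82b^2 + 173b - 168    [combine like terms]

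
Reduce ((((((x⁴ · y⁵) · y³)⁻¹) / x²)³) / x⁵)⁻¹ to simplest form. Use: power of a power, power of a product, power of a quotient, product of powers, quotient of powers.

((((((x⁴ · y⁵) · y³)⁻¹) / x²)³) / x⁵)⁻¹
= ((((((x⁴ · y⁵) · y³)⁻¹) / x²)³)⁻¹) / ((x⁵)⁻¹)    [power of a quotient]
= (((((x⁴ · y⁵) · y³)⁻¹) / x²)⁻³) / ((x⁵)⁻¹)    [power of a power]
= (((((x⁴ · y⁵) · y³)⁻¹)⁻³) / ((x²)⁻³)) / ((x⁵)⁻¹)    [power of a quotient]
= ((((x⁴ · y⁵) · y³)³) / ((x²)⁻³)) / ((x⁵)⁻¹)    [power of a power]
= ((((x⁴ · y⁵)³) · ((y³)³)) / ((x²)⁻³)) / ((x⁵)⁻¹)    [power of a product]
= (((((x⁴)³) · ((y⁵)³)) · ((y³)³)) / ((x²)⁻³)) / ((x⁵)⁻¹)    [power of a product]
= (((x¹² · ((y⁵)³)) · ((y³)³)) / ((x²)⁻³)) / ((x⁵)⁻¹)    [power of a power]
= (((x¹² · y¹⁵) · ((y³)³)) / ((x²)⁻³)) / ((x⁵)⁻¹)    [power of a power]
= (((x¹² · y¹⁵) · y⁹) / ((x²)⁻³)) / ((x⁵)⁻¹)    [power of a power]
= (((x¹² · y¹⁵) · y⁹) / x⁻⁶) / ((x⁵)⁻¹)    [power of a power]
= (((x¹² · y¹⁵) · y⁹) / x⁻⁶) / x⁻⁵    [power of a power]
= x²³y²⁴    [quotient of powers; product of powers]

x²³y²⁴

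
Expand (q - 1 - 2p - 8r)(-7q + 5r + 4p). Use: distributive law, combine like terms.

(q - 1 - 2p - 8r)(-7q + 5r + 4p)
= -7q^2 + 5qr + 4pq + 7q - 5r - 4p + 14pq - 10pr - 8p^2 + 56qr - 40r^2 - 32pr    [distributive law]
= -7q^2 + 61qr + 18pq + 7q - 5r - 4p - 42pr - 8p^2 - 40r^2    [combine like terms]

-7q^2 + 61qr + 18pq + 7q - 5r - 4p - 42pr - 8p^2 - 40r^2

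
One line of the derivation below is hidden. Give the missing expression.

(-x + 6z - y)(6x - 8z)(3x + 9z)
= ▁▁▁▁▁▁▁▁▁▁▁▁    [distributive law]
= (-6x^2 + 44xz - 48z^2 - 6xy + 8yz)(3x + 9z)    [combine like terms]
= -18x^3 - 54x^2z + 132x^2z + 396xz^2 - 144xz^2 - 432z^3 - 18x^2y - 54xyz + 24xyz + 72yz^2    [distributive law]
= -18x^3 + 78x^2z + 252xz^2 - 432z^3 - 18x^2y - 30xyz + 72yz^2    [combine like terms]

By distributive law:

(-6x^2 + 8xz + 36xz - 48z^2 - 6xy + 8yz)(3x + 9z)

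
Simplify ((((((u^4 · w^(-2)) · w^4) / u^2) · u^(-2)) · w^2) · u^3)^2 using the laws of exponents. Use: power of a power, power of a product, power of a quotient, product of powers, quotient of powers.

((((((u^4 · w^(-2)) · w^4) / u^2) · u^(-2)) · w^2) · u^3)^2
= ((((((u^4 · w^(-2)) · w^4) / u^2) · u^(-2)) · w^2)^2) · ((u^3)^2)    [power of a product]
= ((((((u^4 · w^(-2)) · w^4) / u^2) · u^(-2))^2) · ((w^2)^2)) · ((u^3)^2)    [power of a product]
= ((((((u^4 · w^(-2)) · w^4) / u^2)^2) · ((u^(-2))^2)) · ((w^2)^2)) · ((u^3)^2)    [power of a product]
= ((((((u^4 · w^(-2)) · w^4)^2) / ((u^2)^2)) · ((u^(-2))^2)) · ((w^2)^2)) · ((u^3)^2)    [power of a quotient]
= ((((((u^4 · w^(-2))^2) · ((w^4)^2)) / ((u^2)^2)) · ((u^(-2))^2)) · ((w^2)^2)) · ((u^3)^2)    [power of a product]
= (((((((u^4)^2) · ((w^(-2))^2)) · ((w^4)^2)) / ((u^2)^2)) · ((u^(-2))^2)) · ((w^2)^2)) · ((u^3)^2)    [power of a product]
= (((((u^8 · ((w^(-2))^2)) · ((w^4)^2)) / ((u^2)^2)) · ((u^(-2))^2)) · ((w^2)^2)) · ((u^3)^2)    [power of a power]
= (((((u^8 · w^(-4)) · ((w^4)^2)) / ((u^2)^2)) · ((u^(-2))^2)) · ((w^2)^2)) · ((u^3)^2)    [power of a power]
= (((((u^8 · w^(-4)) · w^8) / ((u^2)^2)) · ((u^(-2))^2)) · ((w^2)^2)) · ((u^3)^2)    [power of a power]
= (((((u^8 · w^(-4)) · w^8) / u^4) · ((u^(-2))^2)) · ((w^2)^2)) · ((u^3)^2)    [power of a power]
= (((((u^8 · w^(-4)) · w^8) / u^4) · u^(-4)) · ((w^2)^2)) · ((u^3)^2)    [power of a power]
= (((((u^8 · w^(-4)) · w^8) / u^4) · u^(-4)) · w^4) · ((u^3)^2)    [power of a power]
= (((((u^8 · w^(-4)) · w^8) / u^4) · u^(-4)) · w^4) · u^6    [power of a power]
= u^6w^8    [quotient of powers; product of powers]

u^6w^8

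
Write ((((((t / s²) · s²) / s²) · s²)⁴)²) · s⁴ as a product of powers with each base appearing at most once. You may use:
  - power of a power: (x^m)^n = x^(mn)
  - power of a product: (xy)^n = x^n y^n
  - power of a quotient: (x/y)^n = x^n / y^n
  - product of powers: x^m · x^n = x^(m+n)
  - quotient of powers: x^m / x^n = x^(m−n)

s⁴t⁸

((((((t / s²) · s²) / s²) · s²)⁴)²) · s⁴
= (((((t / s²) · s²) / s²) · s²)⁸) · s⁴    [power of a power]
= (((((t / s²) · s²) / s²)⁸) · ((s²)⁸)) · s⁴    [power of a product]
= (((((t / s²) · s²)⁸) / ((s²)⁸)) · ((s²)⁸)) · s⁴    [power of a quotient]
= (((((t / s²)⁸) · ((s²)⁸)) / ((s²)⁸)) · ((s²)⁸)) · s⁴    [power of a product]
= (((((t⁸) / ((s²)⁸)) · ((s²)⁸)) / ((s²)⁸)) · ((s²)⁸)) · s⁴    [power of a quotient]
= ((((t⁸ / s¹⁶) · ((s²)⁸)) / ((s²)⁸)) · ((s²)⁸)) · s⁴    [power of a power]
= ((((t⁸ / s¹⁶) · s¹⁶) / ((s²)⁸)) · ((s²)⁸)) · s⁴    [power of a power]
= ((((t⁸ / s¹⁶) · s¹⁶) / s¹⁶) · ((s²)⁸)) · s⁴    [power of a power]
= ((((t⁸ / s¹⁶) · s¹⁶) / s¹⁶) · s¹⁶) · s⁴    [power of a power]
= s⁴t⁸    [quotient of powers; product of powers]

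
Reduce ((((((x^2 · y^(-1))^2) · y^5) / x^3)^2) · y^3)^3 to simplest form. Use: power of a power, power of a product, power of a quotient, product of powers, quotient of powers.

x^6y^27

((((((x^2 · y^(-1))^2) · y^5) / x^3)^2) · y^3)^3
= ((((((x^2 · y^(-1))^2) · y^5) / x^3)^2)^3) · ((y^3)^3)    [power of a product]
= (((((x^2 · y^(-1))^2) · y^5) / x^3)^6) · ((y^3)^3)    [power of a power]
= (((((x^2 · y^(-1))^2) · y^5)^6) / ((x^3)^6)) · ((y^3)^3)    [power of a quotient]
= (((((x^2 · y^(-1))^2)^6) · ((y^5)^6)) / ((x^3)^6)) · ((y^3)^3)    [power of a product]
= ((((x^2 · y^(-1))^12) · ((y^5)^6)) / ((x^3)^6)) · ((y^3)^3)    [power of a power]
= (((((x^2)^12) · ((y^(-1))^12)) · ((y^5)^6)) / ((x^3)^6)) · ((y^3)^3)    [power of a product]
= (((x^24 · ((y^(-1))^12)) · ((y^5)^6)) / ((x^3)^6)) · ((y^3)^3)    [power of a power]
= (((x^24 · y^(-12)) · ((y^5)^6)) / ((x^3)^6)) · ((y^3)^3)    [power of a power]
= (((x^24 · y^(-12)) · y^30) / ((x^3)^6)) · ((y^3)^3)    [power of a power]
= (((x^24 · y^(-12)) · y^30) / x^18) · ((y^3)^3)    [power of a power]
= (((x^24 · y^(-12)) · y^30) / x^18) · y^9    [power of a power]
= x^6y^27    [quotient of powers; product of powers]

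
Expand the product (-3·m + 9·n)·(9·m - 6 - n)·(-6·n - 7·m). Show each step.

-426·m²·n + 189·m³ + 270·m·n - 126·m² - 441·m·n² + 324·n² + 54·n³

(-3·m + 9·n)·(9·m - 6 - n)·(-6·n - 7·m)
= (-27·m² + 18·m + 3·m·n + 81·m·n - 54·n - 9·n²)·(-6·n - 7·m)    [distributive law]
= (-27·m² + 18·m + 84·m·n - 54·n - 9·n²)·(-6·n - 7·m)    [combine like terms]
= 162·m²·n + 189·m³ - 108·m·n - 126·m² - 504·m·n² - 588·m²·n + 324·n² + 378·m·n + 54·n³ + 63·m·n²    [distributive law]
= -426·m²·n + 189·m³ + 270·m·n - 126·m² - 441·m·n² + 324·n² + 54·n³    [combine like terms]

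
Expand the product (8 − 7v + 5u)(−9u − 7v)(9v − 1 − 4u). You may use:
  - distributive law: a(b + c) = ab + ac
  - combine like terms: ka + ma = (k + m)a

(8 − 7v + 5u)(−9u − 7v)(9v − 1 − 4u)
= (−72u − 56v + 63uv + 49v² − 45u² − 35uv)(9v − 1 − 4u)    [distributive law]
= (−72u − 56v + 28uv + 49v² − 45u²)(9v − 1 − 4u)    [combine like terms]
= −648uv + 72u + 288u² − 504v² + 56v + 224uv + 252uv² − 28uv − 112u²v + 441v³ − 49v² − 196uv² − 405u²v + 45u² + 180u³    [distributive law]
= −452uv + 72u + 333u² − 553v² + 56v + 56uv² − 517u²v + 441v³ + 180u³    [combine like terms]

−452uv + 72u + 333u² − 553v² + 56v + 56uv² − 517u²v + 441v³ + 180u³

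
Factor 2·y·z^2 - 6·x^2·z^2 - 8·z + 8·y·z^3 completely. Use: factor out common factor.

2·y·z^2 - 6·x^2·z^2 - 8·z + 8·y·z^3
= 2(y·z^2 - 3·x^2·z^2 - 4·z + 4·y·z^3)    [factor out 2]
= 2·z(y·z - 3·x^2·z - 4 + 4·y·z^2)    [factor out z]

2·z(y·z - 3·x^2·z - 4 + 4·y·z^2)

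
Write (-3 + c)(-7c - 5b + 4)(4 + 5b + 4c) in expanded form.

52c + 165bc + 72c^2 + 75b^2 - 48 - 55bc^2 - 28c^3 - 25b^2c

(-3 + c)(-7c - 5b + 4)(4 + 5b + 4c)
= (21c + 15b - 12 - 7c^2 - 5bc + 4c)(4 + 5b + 4c)    [distributive law]
= (25c + 15b - 12 - 7c^2 - 5bc)(4 + 5b + 4c)    [combine like terms]
= 100c + 125bc + 100c^2 + 60b + 75b^2 + 60bc - 48 - 60b - 48c - 28c^2 - 35bc^2 - 28c^3 - 20bc - 25b^2c - 20bc^2    [distributive law]
= 52c + 165bc + 72c^2 + 75b^2 - 48 - 55bc^2 - 28c^3 - 25b^2c    [combine like terms]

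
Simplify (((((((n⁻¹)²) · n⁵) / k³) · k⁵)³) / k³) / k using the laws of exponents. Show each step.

(((((((n⁻¹)²) · n⁵) / k³) · k⁵)³) / k³) / k
= (((((((n⁻¹)²) · n⁵) / k³)³) · ((k⁵)³)) / k³) / k    [power of a product]
= (((((((n⁻¹)²) · n⁵)³) / ((k³)³)) · ((k⁵)³)) / k³) / k    [power of a quotient]
= (((((((n⁻¹)²)³) · ((n⁵)³)) / ((k³)³)) · ((k⁵)³)) / k³) / k    [power of a product]
= ((((((n⁻¹)⁶) · ((n⁵)³)) / ((k³)³)) · ((k⁵)³)) / k³) / k    [power of a power]
= ((((n⁻⁶ · ((n⁵)³)) / ((k³)³)) · ((k⁵)³)) / k³) / k    [power of a power]
= ((((n⁻⁶ · n¹⁵) / ((k³)³)) · ((k⁵)³)) / k³) / k    [power of a power]
= (((n⁹ / ((k³)³)) · ((k⁵)³)) / k³) / k    [product of powers]
= (((n⁹ / k⁹) · ((k⁵)³)) / k³) / k    [power of a power]
= (((n⁹ / k⁹) · k¹⁵) / k³) / k    [power of a power]
= k²n⁹    [quotient of powers; product of powers]

k²n⁹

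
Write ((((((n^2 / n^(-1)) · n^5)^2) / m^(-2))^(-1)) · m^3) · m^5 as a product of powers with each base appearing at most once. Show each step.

((((((n^2 / n^(-1)) · n^5)^2) / m^(-2))^(-1)) · m^3) · m^5
= ((((((n^2 / n^(-1)) · n^5)^2)^(-1)) / ((m^(-2))^(-1))) · m^3) · m^5    [power of a quotient]
= (((((n^2 / n^(-1)) · n^5)^(-2)) / ((m^(-2))^(-1))) · m^3) · m^5    [power of a power]
= (((((n^2 / n^(-1))^(-2)) · ((n^5)^(-2))) / ((m^(-2))^(-1))) · m^3) · m^5    [power of a product]
= ((((((n^2)^(-2)) / ((n^(-1))^(-2))) · ((n^5)^(-2))) / ((m^(-2))^(-1))) · m^3) · m^5    [power of a quotient]
= ((((n^(-4) / ((n^(-1))^(-2))) · ((n^5)^(-2))) / ((m^(-2))^(-1))) · m^3) · m^5    [power of a power]
= ((((n^(-4) / n^2) · ((n^5)^(-2))) / ((m^(-2))^(-1))) · m^3) · m^5    [power of a power]
= (((n^(-6) · ((n^5)^(-2))) / ((m^(-2))^(-1))) · m^3) · m^5    [quotient of powers]
= (((n^(-6) · n^(-10)) / ((m^(-2))^(-1))) · m^3) · m^5    [power of a power]
= ((n^(-16) / ((m^(-2))^(-1))) · m^3) · m^5    [product of powers]
= ((n^(-16) / m^2) · m^3) · m^5    [power of a power]
= m^6n^(-16)    [quotient of powers; product of powers]

m^6n^(-16)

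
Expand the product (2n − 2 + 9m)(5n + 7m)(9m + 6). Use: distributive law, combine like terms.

90mn² + 60n² + 531m²n + 264mn − 60n + 252m² − 84m + 567m³

(2n − 2 + 9m)(5n + 7m)(9m + 6)
= (10n² + 14mn − 10n − 14m + 45mn + 63m²)(9m + 6)    [distributive law]
= (10n² + 59mn − 10n − 14m + 63m²)(9m + 6)    [combine like terms]
= 90mn² + 60n² + 531m²n + 354mn − 90mn − 60n − 126m² − 84m + 567m³ + 378m²    [distributive law]
= 90mn² + 60n² + 531m²n + 264mn − 60n + 252m² − 84m + 567m³    [combine like terms]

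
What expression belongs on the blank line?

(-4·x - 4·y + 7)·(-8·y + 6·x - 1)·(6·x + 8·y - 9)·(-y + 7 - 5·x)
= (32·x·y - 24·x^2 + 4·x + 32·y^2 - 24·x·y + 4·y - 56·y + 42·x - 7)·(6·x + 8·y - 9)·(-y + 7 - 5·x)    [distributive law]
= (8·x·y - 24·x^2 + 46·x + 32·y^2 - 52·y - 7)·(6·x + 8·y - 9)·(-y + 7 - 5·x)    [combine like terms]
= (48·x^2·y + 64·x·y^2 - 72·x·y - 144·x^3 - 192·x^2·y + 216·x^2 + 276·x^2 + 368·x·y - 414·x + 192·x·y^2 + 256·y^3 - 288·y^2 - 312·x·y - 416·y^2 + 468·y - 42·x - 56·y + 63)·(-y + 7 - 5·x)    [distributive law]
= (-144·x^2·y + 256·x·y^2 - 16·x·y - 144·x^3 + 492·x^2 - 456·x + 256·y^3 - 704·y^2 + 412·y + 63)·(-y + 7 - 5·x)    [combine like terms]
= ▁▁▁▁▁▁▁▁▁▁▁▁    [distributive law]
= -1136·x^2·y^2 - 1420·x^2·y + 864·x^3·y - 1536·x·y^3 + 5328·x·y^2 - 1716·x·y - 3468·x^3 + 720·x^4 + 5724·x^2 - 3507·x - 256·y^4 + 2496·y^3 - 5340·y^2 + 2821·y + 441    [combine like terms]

Applying distributive law to the line above:

144·x^2·y^2 - 1008·x^2·y + 720·x^3·y - 256·x·y^3 + 1792·x·y^2 - 1280·x^2·y^2 + 16·x·y^2 - 112·x·y + 80·x^2·y + 144·x^3·y - 1008·x^3 + 720·x^4 - 492·x^2·y + 3444·x^2 - 2460·x^3 + 456·x·y - 3192·x + 2280·x^2 - 256·y^4 + 1792·y^3 - 1280·x·y^3 + 704·y^3 - 4928·y^2 + 3520·x·y^2 - 412·y^2 + 2884·y - 2060·x·y - 63·y + 441 - 315·x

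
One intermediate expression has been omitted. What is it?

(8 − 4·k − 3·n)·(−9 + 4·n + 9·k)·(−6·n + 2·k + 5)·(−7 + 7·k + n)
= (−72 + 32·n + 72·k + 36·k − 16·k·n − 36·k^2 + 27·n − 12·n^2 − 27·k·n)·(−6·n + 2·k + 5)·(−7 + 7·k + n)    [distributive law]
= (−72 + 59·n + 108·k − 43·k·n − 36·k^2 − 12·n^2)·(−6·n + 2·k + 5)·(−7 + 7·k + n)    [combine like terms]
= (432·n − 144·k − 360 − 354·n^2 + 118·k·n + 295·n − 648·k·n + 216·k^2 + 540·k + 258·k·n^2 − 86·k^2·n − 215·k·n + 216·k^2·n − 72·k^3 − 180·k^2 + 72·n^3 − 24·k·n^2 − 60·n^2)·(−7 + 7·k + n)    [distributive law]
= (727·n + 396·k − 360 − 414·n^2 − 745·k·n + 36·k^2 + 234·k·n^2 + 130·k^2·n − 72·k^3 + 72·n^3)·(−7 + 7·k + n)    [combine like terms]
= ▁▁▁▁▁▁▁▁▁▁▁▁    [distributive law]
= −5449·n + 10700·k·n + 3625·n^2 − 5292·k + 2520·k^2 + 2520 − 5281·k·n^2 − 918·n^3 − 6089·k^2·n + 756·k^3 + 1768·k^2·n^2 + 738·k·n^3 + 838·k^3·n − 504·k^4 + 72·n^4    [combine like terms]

After distributive law, the bracketed line is:

−5089·n + 5089·k·n + 727·n^2 − 2772·k + 2772·k^2 + 396·k·n + 2520 − 2520·k − 360·n + 2898·n^2 − 2898·k·n^2 − 414·n^3 + 5215·k·n − 5215·k^2·n − 745·k·n^2 − 252·k^2 + 252·k^3 + 36·k^2·n − 1638·k·n^2 + 1638·k^2·n^2 + 234·k·n^3 − 910·k^2·n + 910·k^3·n + 130·k^2·n^2 + 504·k^3 − 504·k^4 − 72·k^3·n − 504·n^3 + 504·k·n^3 + 72·n^4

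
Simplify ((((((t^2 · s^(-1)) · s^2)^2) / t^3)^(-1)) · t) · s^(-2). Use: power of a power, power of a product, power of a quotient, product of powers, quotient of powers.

((((((t^2 · s^(-1)) · s^2)^2) / t^3)^(-1)) · t) · s^(-2)
= ((((((t^2 · s^(-1)) · s^2)^2)^(-1)) / ((t^3)^(-1))) · t) · s^(-2)    [power of a quotient]
= (((((t^2 · s^(-1)) · s^2)^(-2)) / ((t^3)^(-1))) · t) · s^(-2)    [power of a power]
= (((((t^2 · s^(-1))^(-2)) · ((s^2)^(-2))) / ((t^3)^(-1))) · t) · s^(-2)    [power of a product]
= ((((((t^2)^(-2)) · ((s^(-1))^(-2))) · ((s^2)^(-2))) / ((t^3)^(-1))) · t) · s^(-2)    [power of a product]
= ((((t^(-4) · ((s^(-1))^(-2))) · ((s^2)^(-2))) / ((t^3)^(-1))) · t) · s^(-2)    [power of a power]
= ((((t^(-4) · s^2) · ((s^2)^(-2))) / ((t^3)^(-1))) · t) · s^(-2)    [power of a power]
= ((((t^(-4) · s^2) · s^(-4)) / ((t^3)^(-1))) · t) · s^(-2)    [power of a power]
= ((((t^(-4) · s^2) · s^(-4)) / t^(-3)) · t) · s^(-2)    [power of a power]
= s^(-4)    [quotient of powers; product of powers]

s^(-4)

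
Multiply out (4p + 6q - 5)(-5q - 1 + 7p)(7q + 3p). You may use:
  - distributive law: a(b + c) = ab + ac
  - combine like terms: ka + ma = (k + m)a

64pq^2 + 262p^2q - 216pq - 117p^2 + 84p^3 - 210q^3 + 133q^2 + 35q + 15p

(4p + 6q - 5)(-5q - 1 + 7p)(7q + 3p)
= (-20pq - 4p + 28p^2 - 30q^2 - 6q + 42pq + 25q + 5 - 35p)(7q + 3p)    [distributive law]
= (22pq - 39p + 28p^2 - 30q^2 + 19q + 5)(7q + 3p)    [combine like terms]
= 154pq^2 + 66p^2q - 273pq - 117p^2 + 196p^2q + 84p^3 - 210q^3 - 90pq^2 + 133q^2 + 57pq + 35q + 15p    [distributive law]
= 64pq^2 + 262p^2q - 216pq - 117p^2 + 84p^3 - 210q^3 + 133q^2 + 35q + 15p    [combine like terms]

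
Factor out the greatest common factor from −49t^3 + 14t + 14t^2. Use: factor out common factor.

−49t^3 + 14t + 14t^2
= 7(−7t^3 + 2t + 2t^2)    [factor out 7]
= 7t(−7t^2 + 2 + 2t)    [factor out t]

7t(−7t^2 + 2 + 2t)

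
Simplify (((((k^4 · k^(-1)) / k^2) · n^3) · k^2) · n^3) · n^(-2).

k^3n^4

(((((k^4 · k^(-1)) / k^2) · n^3) · k^2) · n^3) · n^(-2)
= ((((k^3 / k^2) · n^3) · k^2) · n^3) · n^(-2)    [product of powers]
= (((k · n^3) · k^2) · n^3) · n^(-2)    [quotient of powers]
= k^3n^4    [product of powers]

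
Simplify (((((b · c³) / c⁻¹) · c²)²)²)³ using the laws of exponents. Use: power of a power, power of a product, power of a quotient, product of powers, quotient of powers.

b¹²c⁷²

(((((b · c³) / c⁻¹) · c²)²)²)³
= ((((b · c³) / c⁻¹) · c²)²)⁶    [power of a power]
= (((b · c³) / c⁻¹) · c²)¹²    [power of a power]
= (((b · c³) / c⁻¹)¹²) · ((c²)¹²)    [power of a product]
= (((b · c³)¹²) / ((c⁻¹)¹²)) · ((c²)¹²)    [power of a quotient]
= (((b¹²) · ((c³)¹²)) / ((c⁻¹)¹²)) · ((c²)¹²)    [power of a product]
= ((b¹² · c³⁶) / ((c⁻¹)¹²)) · ((c²)¹²)    [power of a power]
= ((b¹² · c³⁶) / c⁻¹²) · ((c²)¹²)    [power of a power]
= ((b¹² · c³⁶) / c⁻¹²) · c²⁴    [power of a power]
= b¹²c⁷²    [quotient of powers; product of powers]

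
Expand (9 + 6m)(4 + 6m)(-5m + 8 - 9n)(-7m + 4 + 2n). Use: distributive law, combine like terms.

(9 + 6m)(4 + 6m)(-5m + 8 - 9n)(-7m + 4 + 2n)
= (36 + 54m + 24m + 36m^2)(-5m + 8 - 9n)(-7m + 4 + 2n)    [distributive law]
= (36 + 78m + 36m^2)(-5m + 8 - 9n)(-7m + 4 + 2n)    [combine like terms]
= (-180m + 288 - 324n - 390m^2 + 624m - 702mn - 180m^3 + 288m^2 - 324m^2n)(-7m + 4 + 2n)    [distributive law]
= (444m + 288 - 324n - 102m^2 - 702mn - 180m^3 - 324m^2n)(-7m + 4 + 2n)    [combine like terms]
= -3108m^2 + 1776m + 888mn - 2016m + 1152 + 576n + 2268mn - 1296n - 648n^2 + 714m^3 - 408m^2 - 204m^2n + 4914m^2n - 2808mn - 1404mn^2 + 1260m^4 - 720m^3 - 360m^3n + 2268m^3n - 1296m^2n - 648m^2n^2    [distributive law]
= -3516m^2 - 240m + 348mn + 1152 - 720n - 648n^2 - 6m^3 + 3414m^2n - 1404mn^2 + 1260m^4 + 1908m^3n - 648m^2n^2    [combine like terms]

-3516m^2 - 240m + 348mn + 1152 - 720n - 648n^2 - 6m^3 + 3414m^2n - 1404mn^2 + 1260m^4 + 1908m^3n - 648m^2n^2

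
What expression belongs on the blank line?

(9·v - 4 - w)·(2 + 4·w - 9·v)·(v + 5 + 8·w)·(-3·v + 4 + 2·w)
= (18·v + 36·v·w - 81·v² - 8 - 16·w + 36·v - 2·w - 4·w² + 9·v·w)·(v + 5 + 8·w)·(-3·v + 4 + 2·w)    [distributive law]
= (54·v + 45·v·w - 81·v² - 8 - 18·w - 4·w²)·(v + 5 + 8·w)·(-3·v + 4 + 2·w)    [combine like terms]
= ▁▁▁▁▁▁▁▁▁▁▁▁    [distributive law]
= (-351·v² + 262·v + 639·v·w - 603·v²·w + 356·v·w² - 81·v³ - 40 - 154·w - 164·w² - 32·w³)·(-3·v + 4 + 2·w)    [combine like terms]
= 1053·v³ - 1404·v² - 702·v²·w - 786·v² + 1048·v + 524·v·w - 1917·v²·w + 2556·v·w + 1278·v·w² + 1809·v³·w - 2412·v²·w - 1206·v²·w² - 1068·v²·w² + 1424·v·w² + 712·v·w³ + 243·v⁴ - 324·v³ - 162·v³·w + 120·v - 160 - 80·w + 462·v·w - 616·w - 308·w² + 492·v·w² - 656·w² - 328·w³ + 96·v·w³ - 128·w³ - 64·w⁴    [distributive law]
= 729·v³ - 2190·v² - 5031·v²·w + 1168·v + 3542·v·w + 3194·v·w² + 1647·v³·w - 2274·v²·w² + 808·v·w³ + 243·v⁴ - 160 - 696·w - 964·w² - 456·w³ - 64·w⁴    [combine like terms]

By distributive law:

(54·v² + 270·v + 432·v·w + 45·v²·w + 225·v·w + 360·v·w² - 81·v³ - 405·v² - 648·v²·w - 8·v - 40 - 64·w - 18·v·w - 90·w - 144·w² - 4·v·w² - 20·w² - 32·w³)·(-3·v + 4 + 2·w)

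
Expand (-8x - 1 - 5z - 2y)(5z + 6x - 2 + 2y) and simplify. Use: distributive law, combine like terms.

(-8x - 1 - 5z - 2y)(5z + 6x - 2 + 2y)
= -40xz - 48x^2 + 16x - 16xy - 5z - 6x + 2 - 2y - 25z^2 - 30xz + 10z - 10yz - 10yz - 12xy + 4y - 4y^2    [distributive law]
= -70xz - 48x^2 + 10x - 28xy + 5z + 2 + 2y - 25z^2 - 20yz - 4y^2    [combine like terms]

-70xz - 48x^2 + 10x - 28xy + 5z + 2 + 2y - 25z^2 - 20yz - 4y^2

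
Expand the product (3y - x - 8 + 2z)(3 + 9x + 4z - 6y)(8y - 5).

(3y - x - 8 + 2z)(3 + 9x + 4z - 6y)(8y - 5)
= (9y + 27xy + 12yz - 18y^2 - 3x - 9x^2 - 4xz + 6xy - 24 - 72x - 32z + 48y + 6z + 18xz + 8z^2 - 12yz)(8y - 5)    [distributive law]
= (57y + 33xy - 18y^2 - 75x - 9x^2 + 14xz - 24 - 26z + 8z^2)(8y - 5)    [combine like terms]
= 456y^2 - 285y + 264xy^2 - 165xy - 144y^3 + 90y^2 - 600xy + 375x - 72x^2y + 45x^2 + 112xyz - 70xz - 192y + 120 - 208yz + 130z + 64yz^2 - 40z^2    [distributive law]
= 546y^2 - 477y + 264xy^2 - 765xy - 144y^3 + 375x - 72x^2y + 45x^2 + 112xyz - 70xz + 120 - 208yz + 130z + 64yz^2 - 40z^2    [combine like terms]

546y^2 - 477y + 264xy^2 - 765xy - 144y^3 + 375x - 72x^2y + 45x^2 + 112xyz - 70xz + 120 - 208yz + 130z + 64yz^2 - 40z^2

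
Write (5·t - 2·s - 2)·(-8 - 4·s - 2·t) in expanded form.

-36·t - 16·s·t - 10·t^2 + 24·s + 8·s^2 + 16

(5·t - 2·s - 2)·(-8 - 4·s - 2·t)
= -40·t - 20·s·t - 10·t^2 + 16·s + 8·s^2 + 4·s·t + 16 + 8·s + 4·t    [distributive law]
= -36·t - 16·s·t - 10·t^2 + 24·s + 8·s^2 + 16    [combine like terms]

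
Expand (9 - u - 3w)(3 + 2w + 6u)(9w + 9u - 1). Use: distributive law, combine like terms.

(9 - u - 3w)(3 + 2w + 6u)(9w + 9u - 1)
= (27 + 18w + 54u - 3u - 2uw - 6u² - 9w - 6w² - 18uw)(9w + 9u - 1)    [distributive law]
= (27 + 9w + 51u - 20uw - 6u² - 6w²)(9w + 9u - 1)    [combine like terms]
= 243w + 243u - 27 + 81w² + 81uw - 9w + 459uw + 459u² - 51u - 180uw² - 180u²w + 20uw - 54u²w - 54u³ + 6u² - 54w³ - 54uw² + 6w²    [distributive law]
= 234w + 192u - 27 + 87w² + 560uw + 465u² - 234uw² - 234u²w - 54u³ - 54w³    [combine like terms]

234w + 192u - 27 + 87w² + 560uw + 465u² - 234uw² - 234u²w - 54u³ - 54w³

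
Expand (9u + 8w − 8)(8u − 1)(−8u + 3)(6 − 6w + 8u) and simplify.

2944u^3 − 640u^3w − 4608u^4 + 2536u^2 − 5824u^2w − 1506u + 3042uw + 3072u^2w^2 − 1536uw^2 − 288w + 144w^2 + 144

(9u + 8w − 8)(8u − 1)(−8u + 3)(6 − 6w + 8u)
= (72u^2 − 9u + 64uw − 8w − 64u + 8)(−8u + 3)(6 − 6w + 8u)    [distributive law]
= (72u^2 − 73u + 64uw − 8w + 8)(−8u + 3)(6 − 6w + 8u)    [combine like terms]
= (−576u^3 + 216u^2 + 584u^2 − 219u − 512u^2w + 192uw + 64uw − 24w − 64u + 24)(6 − 6w + 8u)    [distributive law]
= (−576u^3 + 800u^2 − 283u − 512u^2w + 256uw − 24w + 24)(6 − 6w + 8u)    [combine like terms]
= −3456u^3 + 3456u^3w − 4608u^4 + 4800u^2 − 4800u^2w + 6400u^3 − 1698u + 1698uw − 2264u^2 − 3072u^2w + 3072u^2w^2 − 4096u^3w + 1536uw − 1536uw^2 + 2048u^2w − 144w + 144w^2 − 192uw + 144 − 144w + 192u    [distributive law]
= 2944u^3 − 640u^3w − 4608u^4 + 2536u^2 − 5824u^2w − 1506u + 3042uw + 3072u^2w^2 − 1536uw^2 − 288w + 144w^2 + 144    [combine like terms]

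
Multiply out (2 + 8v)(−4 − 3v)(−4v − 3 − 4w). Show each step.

(2 + 8v)(−4 − 3v)(−4v − 3 − 4w)
= (−8 − 6v − 32v − 24v^2)(−4v − 3 − 4w)    [distributive law]
= (−8 − 38v − 24v^2)(−4v − 3 − 4w)    [combine like terms]
= 32v + 24 + 32w + 152v^2 + 114v + 152vw + 96v^3 + 72v^2 + 96v^2w    [distributive law]
= 146v + 24 + 32w + 224v^2 + 152vw + 96v^3 + 96v^2w    [combine like terms]

146v + 24 + 32w + 224v^2 + 152vw + 96v^3 + 96v^2w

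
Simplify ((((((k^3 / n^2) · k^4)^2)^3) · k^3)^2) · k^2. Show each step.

k^92n^(-24)

((((((k^3 / n^2) · k^4)^2)^3) · k^3)^2) · k^2
= ((((((k^3 / n^2) · k^4)^2)^3)^2) · ((k^3)^2)) · k^2    [power of a product]
= (((((k^3 / n^2) · k^4)^2)^6) · ((k^3)^2)) · k^2    [power of a power]
= ((((k^3 / n^2) · k^4)^12) · ((k^3)^2)) · k^2    [power of a power]
= ((((k^3 / n^2)^12) · ((k^4)^12)) · ((k^3)^2)) · k^2    [power of a product]
= (((((k^3)^12) / ((n^2)^12)) · ((k^4)^12)) · ((k^3)^2)) · k^2    [power of a quotient]
= (((k^36 / ((n^2)^12)) · ((k^4)^12)) · ((k^3)^2)) · k^2    [power of a power]
= (((k^36 / n^24) · ((k^4)^12)) · ((k^3)^2)) · k^2    [power of a power]
= (((k^36 / n^24) · k^48) · ((k^3)^2)) · k^2    [power of a power]
= (((k^36 / n^24) · k^48) · k^6) · k^2    [power of a power]
= k^92n^(-24)    [quotient of powers; product of powers]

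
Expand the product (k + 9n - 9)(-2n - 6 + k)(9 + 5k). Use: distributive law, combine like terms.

(k + 9n - 9)(-2n - 6 + k)(9 + 5k)
= (-2kn - 6k + k^2 - 18n^2 - 54n + 9kn + 18n + 54 - 9k)(9 + 5k)    [distributive law]
= (7kn - 15k + k^2 - 18n^2 - 36n + 54)(9 + 5k)    [combine like terms]
= 63kn + 35k^2n - 135k - 75k^2 + 9k^2 + 5k^3 - 162n^2 - 90kn^2 - 324n - 180kn + 486 + 270k    [distributive law]
= -117kn + 35k^2n + 135k - 66k^2 + 5k^3 - 162n^2 - 90kn^2 - 324n + 486    [combine like terms]

-117kn + 35k^2n + 135k - 66k^2 + 5k^3 - 162n^2 - 90kn^2 - 324n + 486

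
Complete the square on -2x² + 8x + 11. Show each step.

-2x² + 8x + 11
= -2(x² - 4x) + 11    [factor out -2 from the x-terms]
= -2(x² - 4x + 4 - 4) + 11    [add and subtract 4 inside the bracket]
= -2(x - 2)² + 8 + 11    [perfect-square identity]
= -2(x - 2)² + 19    [combine constants]

-2(x - 2)² + 19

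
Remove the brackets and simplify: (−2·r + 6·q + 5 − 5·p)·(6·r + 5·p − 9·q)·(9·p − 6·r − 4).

132·p·r^2 + 72·r^3 − 132·r^2 − 210·p^2·r + 280·p·r + 36·p·q·r − 324·q·r^2 + 54·q·r + 675·p^2·q − 705·p·q − 486·p·q^2 + 324·q^2·r + 216·q^2 − 120·r + 325·p^2 − 100·p + 180·q − 225·p^3

(−2·r + 6·q + 5 − 5·p)·(6·r + 5·p − 9·q)·(9·p − 6·r − 4)
= (−12·r^2 − 10·p·r + 18·q·r + 36·q·r + 30·p·q − 54·q^2 + 30·r + 25·p − 45·q − 30·p·r − 25·p^2 + 45·p·q)·(9·p − 6·r − 4)    [distributive law]
= (−12·r^2 − 40·p·r + 54·q·r + 75·p·q − 54·q^2 + 30·r + 25·p − 45·q − 25·p^2)·(9·p − 6·r − 4)    [combine like terms]
= −108·p·r^2 + 72·r^3 + 48·r^2 − 360·p^2·r + 240·p·r^2 + 160·p·r + 486·p·q·r − 324·q·r^2 − 216·q·r + 675·p^2·q − 450·p·q·r − 300·p·q − 486·p·q^2 + 324·q^2·r + 216·q^2 + 270·p·r − 180·r^2 − 120·r + 225·p^2 − 150·p·r − 100·p − 405·p·q + 270·q·r + 180·q − 225·p^3 + 150·p^2·r + 100·p^2    [distributive law]
= 132·p·r^2 + 72·r^3 − 132·r^2 − 210·p^2·r + 280·p·r + 36·p·q·r − 324·q·r^2 + 54·q·r + 675·p^2·q − 705·p·q − 486·p·q^2 + 324·q^2·r + 216·q^2 − 120·r + 325·p^2 − 100·p + 180·q − 225·p^3    [combine like terms]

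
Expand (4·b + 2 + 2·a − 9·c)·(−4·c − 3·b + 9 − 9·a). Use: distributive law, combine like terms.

11·b·c − 12·b^2 + 30·b − 42·a·b − 89·c + 18 + 73·a·c − 18·a^2 + 36·c^2

(4·b + 2 + 2·a − 9·c)·(−4·c − 3·b + 9 − 9·a)
= −16·b·c − 12·b^2 + 36·b − 36·a·b − 8·c − 6·b + 18 − 18·a − 8·a·c − 6·a·b + 18·a − 18·a^2 + 36·c^2 + 27·b·c − 81·c + 81·a·c    [distributive law]
= 11·b·c − 12·b^2 + 30·b − 42·a·b − 89·c + 18 + 73·a·c − 18·a^2 + 36·c^2    [combine like terms]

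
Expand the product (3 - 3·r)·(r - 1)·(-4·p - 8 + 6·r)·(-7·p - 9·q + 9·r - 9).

168·p^2·r + 216·p·q·r - 744·p·r^2 + 786·p·r + 594·q·r - 1134·r^2 + 810·r - 540·q·r^2 + 702·r^3 - 84·p^2 - 108·p·q - 276·p - 216·q - 216 - 84·p^2·r^2 - 108·p·q·r^2 + 234·p·r^3 + 162·q·r^3 - 162·r^4

(3 - 3·r)·(r - 1)·(-4·p - 8 + 6·r)·(-7·p - 9·q + 9·r - 9)
= (3·r - 3 - 3·r^2 + 3·r)·(-4·p - 8 + 6·r)·(-7·p - 9·q + 9·r - 9)    [distributive law]
= (6·r - 3 - 3·r^2)·(-4·p - 8 + 6·r)·(-7·p - 9·q + 9·r - 9)    [combine like terms]
= (-24·p·r - 48·r + 36·r^2 + 12·p + 24 - 18·r + 12·p·r^2 + 24·r^2 - 18·r^3)·(-7·p - 9·q + 9·r - 9)    [distributive law]
= (-24·p·r - 66·r + 60·r^2 + 12·p + 24 + 12·p·r^2 - 18·r^3)·(-7·p - 9·q + 9·r - 9)    [combine like terms]
= 168·p^2·r + 216·p·q·r - 216·p·r^2 + 216·p·r + 462·p·r + 594·q·r - 594·r^2 + 594·r - 420·p·r^2 - 540·q·r^2 + 540·r^3 - 540·r^2 - 84·p^2 - 108·p·q + 108·p·r - 108·p - 168·p - 216·q + 216·r - 216 - 84·p^2·r^2 - 108·p·q·r^2 + 108·p·r^3 - 108·p·r^2 + 126·p·r^3 + 162·q·r^3 - 162·r^4 + 162·r^3    [distributive law]
= 168·p^2·r + 216·p·q·r - 744·p·r^2 + 786·p·r + 594·q·r - 1134·r^2 + 810·r - 540·q·r^2 + 702·r^3 - 84·p^2 - 108·p·q - 276·p - 216·q - 216 - 84·p^2·r^2 - 108·p·q·r^2 + 234·p·r^3 + 162·q·r^3 - 162·r^4    [combine like terms]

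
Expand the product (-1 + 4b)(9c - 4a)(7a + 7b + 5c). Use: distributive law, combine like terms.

(-1 + 4b)(9c - 4a)(7a + 7b + 5c)
= (-9c + 4a + 36bc - 16ab)(7a + 7b + 5c)    [distributive law]
= -63ac - 63bc - 45c^2 + 28a^2 + 28ab + 20ac + 252abc + 252b^2c + 180bc^2 - 112a^2b - 112ab^2 - 80abc    [distributive law]
= -43ac - 63bc - 45c^2 + 28a^2 + 28ab + 172abc + 252b^2c + 180bc^2 - 112a^2b - 112ab^2    [combine like terms]

-43ac - 63bc - 45c^2 + 28a^2 + 28ab + 172abc + 252b^2c + 180bc^2 - 112a^2b - 112ab^2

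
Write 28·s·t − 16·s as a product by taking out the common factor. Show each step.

28·s·t − 16·s
= 4(7·s·t − 4·s)    [factor out 4]
= 4·s(7·t − 4)    [factor out s]

4·s(7·t − 4)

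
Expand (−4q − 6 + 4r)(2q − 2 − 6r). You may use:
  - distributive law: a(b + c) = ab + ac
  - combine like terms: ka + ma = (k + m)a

−8q^2 − 4q + 32qr + 12 + 28r − 24r^2

(−4q − 6 + 4r)(2q − 2 − 6r)
= −8q^2 + 8q + 24qr − 12q + 12 + 36r + 8qr − 8r − 24r^2    [distributive law]
= −8q^2 − 4q + 32qr + 12 + 28r − 24r^2    [combine like terms]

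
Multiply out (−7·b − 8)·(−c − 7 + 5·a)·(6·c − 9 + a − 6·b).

(−7·b − 8)·(−c − 7 + 5·a)·(6·c − 9 + a − 6·b)
= (7·b·c + 49·b − 35·a·b + 8·c + 56 − 40·a)·(6·c − 9 + a − 6·b)    [distributive law]
= 42·b·c² − 63·b·c + 7·a·b·c − 42·b²·c + 294·b·c − 441·b + 49·a·b − 294·b² − 210·a·b·c + 315·a·b − 35·a²·b + 210·a·b² + 48·c² − 72·c + 8·a·c − 48·b·c + 336·c − 504 + 56·a − 336·b − 240·a·c + 360·a − 40·a² + 240·a·b    [distributive law]
= 42·b·c² + 183·b·c − 203·a·b·c − 42·b²·c − 777·b + 604·a·b − 294·b² − 35·a²·b + 210·a·b² + 48·c² + 264·c − 232·a·c − 504 + 416·a − 40·a²    [combine like terms]

42·b·c² + 183·b·c − 203·a·b·c − 42·b²·c − 777·b + 604·a·b − 294·b² − 35·a²·b + 210·a·b² + 48·c² + 264·c − 232·a·c − 504 + 416·a − 40·a²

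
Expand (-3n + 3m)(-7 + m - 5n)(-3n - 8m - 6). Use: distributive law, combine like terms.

-153n^2 + 3mn - 126n - 66mn^2 + 135m^2n - 45n^3 + 150m^2 + 126m - 24m^3

(-3n + 3m)(-7 + m - 5n)(-3n - 8m - 6)
= (21n - 3mn + 15n^2 - 21m + 3m^2 - 15mn)(-3n - 8m - 6)    [distributive law]
= (21n - 18mn + 15n^2 - 21m + 3m^2)(-3n - 8m - 6)    [combine like terms]
= -63n^2 - 168mn - 126n + 54mn^2 + 144m^2n + 108mn - 45n^3 - 120mn^2 - 90n^2 + 63mn + 168m^2 + 126m - 9m^2n - 24m^3 - 18m^2    [distributive law]
= -153n^2 + 3mn - 126n - 66mn^2 + 135m^2n - 45n^3 + 150m^2 + 126m - 24m^3    [combine like terms]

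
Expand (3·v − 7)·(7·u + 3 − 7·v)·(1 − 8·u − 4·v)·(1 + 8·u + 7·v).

(3·v − 7)·(7·u + 3 − 7·v)·(1 − 8·u − 4·v)·(1 + 8·u + 7·v)
= (21·u·v + 9·v − 21·v² − 49·u − 21 + 49·v)·(1 − 8·u − 4·v)·(1 + 8·u + 7·v)    [distributive law]
= (21·u·v + 58·v − 21·v² − 49·u − 21)·(1 − 8·u − 4·v)·(1 + 8·u + 7·v)    [combine like terms]
= (21·u·v − 168·u²·v − 84·u·v² + 58·v − 464·u·v − 232·v² − 21·v² + 168·u·v² + 84·v³ − 49·u + 392·u² + 196·u·v − 21 + 168·u + 84·v)·(1 + 8·u + 7·v)    [distributive law]
= (−247·u·v − 168·u²·v + 84·u·v² + 142·v − 253·v² + 84·v³ + 119·u + 392·u² − 21)·(1 + 8·u + 7·v)    [combine like terms]
= −247·u·v − 1976·u²·v − 1729·u·v² − 168·u²·v − 1344·u³·v − 1176·u²·v² + 84·u·v² + 672·u²·v² + 588·u·v³ + 142·v + 1136·u·v + 994·v² − 253·v² − 2024·u·v² − 1771·v³ + 84·v³ + 672·u·v³ + 588·v⁴ + 119·u + 952·u² + 833·u·v + 392·u² + 3136·u³ + 2744·u²·v − 21 − 168·u − 147·v    [distributive law]
= 1722·u·v + 600·u²·v − 3669·u·v² − 1344·u³·v − 504·u²·v² + 1260·u·v³ − 5·v + 741·v² − 1687·v³ + 588·v⁴ − 49·u + 1344·u² + 3136·u³ − 21    [combine like terms]

1722·u·v + 600·u²·v − 3669·u·v² − 1344·u³·v − 504·u²·v² + 1260·u·v³ − 5·v + 741·v² − 1687·v³ + 588·v⁴ − 49·u + 1344·u² + 3136·u³ − 21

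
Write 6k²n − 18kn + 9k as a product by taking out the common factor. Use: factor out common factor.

3k(2kn − 6n + 3)

6k²n − 18kn + 9k
= 3(2k²n − 6kn + 3k)    [factor out 3]
= 3k(2kn − 6n + 3)    [factor out k]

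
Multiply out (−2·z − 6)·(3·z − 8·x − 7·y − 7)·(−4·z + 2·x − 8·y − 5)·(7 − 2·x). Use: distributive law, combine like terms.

168·z^3 − 48·x·z^3 − 624·x·z^2 + 152·x^2·z^2 − 56·y·z^2 + 16·x·y·z^2 + 322·z^2 + 784·x^2·z − 64·x^3·z − 288·x·y·z + 200·x^2·y·z − 1664·x·z − 784·y^2·z + 224·x·y^2·z − 1442·y·z − 1036·z + 984·x^2 − 192·x^3 − 1008·x·y + 600·x^2·y − 672·x − 2352·y^2 + 672·x·y^2 − 3822·y − 1470

(−2·z − 6)·(3·z − 8·x − 7·y − 7)·(−4·z + 2·x − 8·y − 5)·(7 − 2·x)
= (−6·z^2 + 16·x·z + 14·y·z + 14·z − 18·z + 48·x + 42·y + 42)·(−4·z + 2·x − 8·y − 5)·(7 − 2·x)    [distributive law]
= (−6·z^2 + 16·x·z + 14·y·z − 4·z + 48·x + 42·y + 42)·(−4·z + 2·x − 8·y − 5)·(7 − 2·x)    [combine like terms]
= (24·z^3 − 12·x·z^2 + 48·y·z^2 + 30·z^2 − 64·x·z^2 + 32·x^2·z − 128·x·y·z − 80·x·z − 56·y·z^2 + 28·x·y·z − 112·y^2·z − 70·y·z + 16·z^2 − 8·x·z + 32·y·z + 20·z − 192·x·z + 96·x^2 − 384·x·y − 240·x − 168·y·z + 84·x·y − 336·y^2 − 210·y − 168·z + 84·x − 336·y − 210)·(7 − 2·x)    [distributive law]
= (24·z^3 − 76·x·z^2 − 8·y·z^2 + 46·z^2 + 32·x^2·z − 100·x·y·z − 280·x·z − 112·y^2·z − 206·y·z − 148·z + 96·x^2 − 300·x·y − 156·x − 336·y^2 − 546·y − 210)·(7 − 2·x)    [combine like terms]
= 168·z^3 − 48·x·z^3 − 532·x·z^2 + 152·x^2·z^2 − 56·y·z^2 + 16·x·y·z^2 + 322·z^2 − 92·x·z^2 + 224·x^2·z − 64·x^3·z − 700·x·y·z + 200·x^2·y·z − 1960·x·z + 560·x^2·z − 784·y^2·z + 224·x·y^2·z − 1442·y·z + 412·x·y·z − 1036·z + 296·x·z + 672·x^2 − 192·x^3 − 2100·x·y + 600·x^2·y − 1092·x + 312·x^2 − 2352·y^2 + 672·x·y^2 − 3822·y + 1092·x·y − 1470 + 420·x    [distributive law]
= 168·z^3 − 48·x·z^3 − 624·x·z^2 + 152·x^2·z^2 − 56·y·z^2 + 16·x·y·z^2 + 322·z^2 + 784·x^2·z − 64·x^3·z − 288·x·y·z + 200·x^2·y·z − 1664·x·z − 784·y^2·z + 224·x·y^2·z − 1442·y·z − 1036·z + 984·x^2 − 192·x^3 − 1008·x·y + 600·x^2·y − 672·x − 2352·y^2 + 672·x·y^2 − 3822·y − 1470    [combine like terms]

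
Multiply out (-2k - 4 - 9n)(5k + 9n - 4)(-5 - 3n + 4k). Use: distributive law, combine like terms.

2k^2 - 222k^2n - 40k^3 + 351kn - 135kn^2 + 124k - 80 - 48n + 405n^2 + 243n^3

(-2k - 4 - 9n)(5k + 9n - 4)(-5 - 3n + 4k)
= (-10k^2 - 18kn + 8k - 20k - 36n + 16 - 45kn - 81n^2 + 36n)(-5 - 3n + 4k)    [distributive law]
= (-10k^2 - 63kn - 12k + 16 - 81n^2)(-5 - 3n + 4k)    [combine like terms]
= 50k^2 + 30k^2n - 40k^3 + 315kn + 189kn^2 - 252k^2n + 60k + 36kn - 48k^2 - 80 - 48n + 64k + 405n^2 + 243n^3 - 324kn^2    [distributive law]
= 2k^2 - 222k^2n - 40k^3 + 351kn - 135kn^2 + 124k - 80 - 48n + 405n^2 + 243n^3    [combine like terms]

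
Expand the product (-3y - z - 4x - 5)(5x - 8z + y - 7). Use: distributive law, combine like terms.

-19xy + 23yz - 3y^2 + 16y + 27xz + 8z^2 + 47z - 20x^2 + 3x + 35

(-3y - z - 4x - 5)(5x - 8z + y - 7)
= -15xy + 24yz - 3y^2 + 21y - 5xz + 8z^2 - yz + 7z - 20x^2 + 32xz - 4xy + 28x - 25x + 40z - 5y + 35    [distributive law]
= -19xy + 23yz - 3y^2 + 16y + 27xz + 8z^2 + 47z - 20x^2 + 3x + 35    [combine like terms]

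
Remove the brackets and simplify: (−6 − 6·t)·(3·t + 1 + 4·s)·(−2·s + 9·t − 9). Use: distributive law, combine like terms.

(−6 − 6·t)·(3·t + 1 + 4·s)·(−2·s + 9·t − 9)
= (−18·t − 6 − 24·s − 18·t^2 − 6·t − 24·s·t)·(−2·s + 9·t − 9)    [distributive law]
= (−24·t − 6 − 24·s − 18·t^2 − 24·s·t)·(−2·s + 9·t − 9)    [combine like terms]
= 48·s·t − 216·t^2 + 216·t + 12·s − 54·t + 54 + 48·s^2 − 216·s·t + 216·s + 36·s·t^2 − 162·t^3 + 162·t^2 + 48·s^2·t − 216·s·t^2 + 216·s·t    [distributive law]
= 48·s·t − 54·t^2 + 162·t + 228·s + 54 + 48·s^2 − 180·s·t^2 − 162·t^3 + 48·s^2·t    [combine like terms]

48·s·t − 54·t^2 + 162·t + 228·s + 54 + 48·s^2 − 180·s·t^2 − 162·t^3 + 48·s^2·t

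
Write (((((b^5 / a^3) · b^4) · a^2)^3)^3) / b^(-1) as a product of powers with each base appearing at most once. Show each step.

(((((b^5 / a^3) · b^4) · a^2)^3)^3) / b^(-1)
= ((((b^5 / a^3) · b^4) · a^2)^9) / b^(-1)    [power of a power]
= ((((b^5 / a^3) · b^4)^9) · ((a^2)^9)) / b^(-1)    [power of a product]
= ((((b^5 / a^3)^9) · ((b^4)^9)) · ((a^2)^9)) / b^(-1)    [power of a product]
= (((((b^5)^9) / ((a^3)^9)) · ((b^4)^9)) · ((a^2)^9)) / b^(-1)    [power of a quotient]
= (((b^45 / ((a^3)^9)) · ((b^4)^9)) · ((a^2)^9)) / b^(-1)    [power of a power]
= (((b^45 / a^27) · ((b^4)^9)) · ((a^2)^9)) / b^(-1)    [power of a power]
= (((b^45 / a^27) · b^36) · ((a^2)^9)) / b^(-1)    [power of a power]
= (((b^45 / a^27) · b^36) · a^18) / b^(-1)    [power of a power]
= a^(-9)b^82    [quotient of powers; product of powers]

a^(-9)b^82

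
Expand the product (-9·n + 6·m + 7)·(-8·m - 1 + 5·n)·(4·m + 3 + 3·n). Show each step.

264·m²·n + 296·m·n + 126·m·n² + 111·n - 3·n² - 135·n³ - 192·m³ - 392·m² - 214·m - 21

(-9·n + 6·m + 7)·(-8·m - 1 + 5·n)·(4·m + 3 + 3·n)
= (72·m·n + 9·n - 45·n² - 48·m² - 6·m + 30·m·n - 56·m - 7 + 35·n)·(4·m + 3 + 3·n)    [distributive law]
= (102·m·n + 44·n - 45·n² - 48·m² - 62·m - 7)·(4·m + 3 + 3·n)    [combine like terms]
= 408·m²·n + 306·m·n + 306·m·n² + 176·m·n + 132·n + 132·n² - 180·m·n² - 135·n² - 135·n³ - 192·m³ - 144·m² - 144·m²·n - 248·m² - 186·m - 186·m·n - 28·m - 21 - 21·n    [distributive law]
= 264·m²·n + 296·m·n + 126·m·n² + 111·n - 3·n² - 135·n³ - 192·m³ - 392·m² - 214·m - 21    [combine like terms]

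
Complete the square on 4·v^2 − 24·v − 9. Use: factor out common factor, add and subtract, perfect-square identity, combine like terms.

4(v − 3)^2 − 45

4·v^2 − 24·v − 9
= 4(v^2 − 6·v) − 9    [factor out 4 from the v-terms]
= 4(v^2 − 6·v + 9 − 9) − 9    [add and subtract 9 inside the bracket]
= 4(v − 3)^2 − 36 − 9    [perfect-square identity]
= 4(v − 3)^2 − 45    [combine constants]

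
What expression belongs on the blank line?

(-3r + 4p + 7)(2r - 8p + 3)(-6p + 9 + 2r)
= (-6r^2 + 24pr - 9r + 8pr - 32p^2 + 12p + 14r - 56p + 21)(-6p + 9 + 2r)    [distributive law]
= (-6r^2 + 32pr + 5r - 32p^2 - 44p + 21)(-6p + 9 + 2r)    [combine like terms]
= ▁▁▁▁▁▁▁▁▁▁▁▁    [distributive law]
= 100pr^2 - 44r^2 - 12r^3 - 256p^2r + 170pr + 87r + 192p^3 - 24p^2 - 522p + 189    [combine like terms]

Applying distributive law to the line above:

36pr^2 - 54r^2 - 12r^3 - 192p^2r + 288pr + 64pr^2 - 30pr + 45r + 10r^2 + 192p^3 - 288p^2 - 64p^2r + 264p^2 - 396p - 88pr - 126p + 189 + 42r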